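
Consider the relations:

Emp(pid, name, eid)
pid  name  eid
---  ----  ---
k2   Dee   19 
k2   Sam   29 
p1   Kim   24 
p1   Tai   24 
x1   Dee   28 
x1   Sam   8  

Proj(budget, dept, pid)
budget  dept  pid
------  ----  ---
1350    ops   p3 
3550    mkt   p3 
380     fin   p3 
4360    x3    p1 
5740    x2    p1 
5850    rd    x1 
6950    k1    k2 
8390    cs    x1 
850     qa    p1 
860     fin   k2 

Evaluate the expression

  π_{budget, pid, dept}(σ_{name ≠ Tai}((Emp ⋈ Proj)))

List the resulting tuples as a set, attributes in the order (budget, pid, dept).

Emp ⋈ Proj (natural join on pid): {(k2, Dee, 19, 6950, k1), (k2, Dee, 19, 860, fin), (k2, Sam, 29, 6950, k1), (k2, Sam, 29, 860, fin), (p1, Kim, 24, 4360, x3), (p1, Kim, 24, 5740, x2), (p1, Kim, 24, 850, qa), (p1, Tai, 24, 4360, x3), (p1, Tai, 24, 5740, x2), (p1, Tai, 24, 850, qa), (x1, Dee, 28, 5850, rd), (x1, Dee, 28, 8390, cs), (x1, Sam, 8, 5850, rd), (x1, Sam, 8, 8390, cs)}
σ[name ≠ Tai]: keep tuples satisfying name ≠ Tai → {(k2, Dee, 19, 6950, k1), (k2, Dee, 19, 860, fin), (k2, Sam, 29, 6950, k1), (k2, Sam, 29, 860, fin), (p1, Kim, 24, 4360, x3), (p1, Kim, 24, 5740, x2), (p1, Kim, 24, 850, qa), (x1, Dee, 28, 5850, rd), (x1, Dee, 28, 8390, cs), (x1, Sam, 8, 5850, rd), (x1, Sam, 8, 8390, cs)}
Projecting to budget, pid, dept (4 duplicate(s) eliminated): {(4360, p1, x3), (5740, p1, x2), (5850, x1, rd), (6950, k2, k1), (8390, x1, cs), (850, p1, qa), (860, k2, fin)}

{(4360, p1, x3), (5740, p1, x2), (5850, x1, rd), (6950, k2, k1), (8390, x1, cs), (850, p1, qa), (860, k2, fin)}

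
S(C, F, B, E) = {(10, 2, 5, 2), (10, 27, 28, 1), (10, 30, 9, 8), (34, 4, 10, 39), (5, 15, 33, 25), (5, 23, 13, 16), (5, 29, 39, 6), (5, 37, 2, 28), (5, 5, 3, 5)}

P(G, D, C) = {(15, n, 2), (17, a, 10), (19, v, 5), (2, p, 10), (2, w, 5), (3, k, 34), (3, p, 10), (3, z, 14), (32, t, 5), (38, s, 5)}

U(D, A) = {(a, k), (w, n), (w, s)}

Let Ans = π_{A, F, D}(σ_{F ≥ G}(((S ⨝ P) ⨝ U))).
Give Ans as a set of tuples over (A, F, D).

Joining S and P on C yields {(10, 2, 5, 2, 17, a), (10, 2, 5, 2, 2, p), (10, 2, 5, 2, 3, p), (10, 27, 28, 1, 17, a), (10, 27, 28, 1, 2, p), (10, 27, 28, 1, 3, p), (10, 30, 9, 8, 17, a), (10, 30, 9, 8, 2, p), (10, 30, 9, 8, 3, p), (34, 4, 10, 39, 3, k), (5, 15, 33, 25, 19, v), (5, 15, 33, 25, 2, w), (5, 15, 33, 25, 32, t), (5, 15, 33, 25, 38, s), (5, 23, 13, 16, 19, v), (5, 23, 13, 16, 2, w), (5, 23, 13, 16, 32, t), (5, 23, 13, 16, 38, s), (5, 29, 39, 6, 19, v), (5, 29, 39, 6, 2, w), (5, 29, 39, 6, 32, t), (5, 29, 39, 6, 38, s), (5, 37, 2, 28, 19, v), (5, 37, 2, 28, 2, w), (5, 37, 2, 28, 32, t), (5, 37, 2, 28, 38, s), (5, 5, 3, 5, 19, v), (5, 5, 3, 5, 2, w), (5, 5, 3, 5, 32, t), (5, 5, 3, 5, 38, s)}.
Joining (S ⨝ P) and U on D yields {(10, 2, 5, 2, 17, a, k), (10, 27, 28, 1, 17, a, k), (10, 30, 9, 8, 17, a, k), (5, 15, 33, 25, 2, w, n), (5, 15, 33, 25, 2, w, s), (5, 23, 13, 16, 2, w, n), (5, 23, 13, 16, 2, w, s), (5, 29, 39, 6, 2, w, n), (5, 29, 39, 6, 2, w, s), (5, 37, 2, 28, 2, w, n), (5, 37, 2, 28, 2, w, s), (5, 5, 3, 5, 2, w, n), (5, 5, 3, 5, 2, w, s)}.
Apply σ_{F ≥ G}; surviving tuples: {(10, 27, 28, 1, 17, a, k), (10, 30, 9, 8, 17, a, k), (5, 15, 33, 25, 2, w, n), (5, 15, 33, 25, 2, w, s), (5, 23, 13, 16, 2, w, n), (5, 23, 13, 16, 2, w, s), (5, 29, 39, 6, 2, w, n), (5, 29, 39, 6, 2, w, s), (5, 37, 2, 28, 2, w, n), (5, 37, 2, 28, 2, w, s), (5, 5, 3, 5, 2, w, n), (5, 5, 3, 5, 2, w, s)}
π[A, F, D]: project onto (A, F, D) → {(k, 27, a), (k, 30, a), (n, 15, w), (n, 23, w), (n, 29, w), (n, 37, w), (n, 5, w), (s, 15, w), (s, 23, w), (s, 29, w), (s, 37, w), (s, 5, w)}

{(k, 27, a), (k, 30, a), (n, 15, w), (n, 23, w), (n, 29, w), (n, 37, w), (n, 5, w), (s, 15, w), (s, 23, w), (s, 29, w), (s, 37, w), (s, 5, w)}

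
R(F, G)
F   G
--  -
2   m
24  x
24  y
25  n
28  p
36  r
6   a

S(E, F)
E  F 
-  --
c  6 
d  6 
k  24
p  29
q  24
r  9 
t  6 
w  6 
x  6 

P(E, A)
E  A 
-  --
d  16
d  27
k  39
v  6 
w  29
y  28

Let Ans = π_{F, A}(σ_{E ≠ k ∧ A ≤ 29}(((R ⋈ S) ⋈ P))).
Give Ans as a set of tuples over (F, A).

{(6, 16), (6, 27), (6, 29)}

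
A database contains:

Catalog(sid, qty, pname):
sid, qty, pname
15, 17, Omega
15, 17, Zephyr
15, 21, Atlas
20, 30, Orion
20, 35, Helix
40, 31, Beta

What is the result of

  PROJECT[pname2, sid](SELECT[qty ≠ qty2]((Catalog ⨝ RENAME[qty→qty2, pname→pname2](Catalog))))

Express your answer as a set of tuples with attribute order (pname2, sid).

{(Atlas, 15), (Helix, 20), (Omega, 15), (Orion, 20), (Zephyr, 15)}

ρ[qty→qty2, pname→pname2]: schema becomes (sid, qty2, pname2); tuples unchanged.
Catalog ⋈ RENAME[qty→qty2, pname→pname2](Catalog) (natural join on sid): {(15, 17, Omega, 17, Omega), (15, 17, Omega, 17, Zephyr), (15, 17, Omega, 21, Atlas), (15, 17, Zephyr, 17, Omega), (15, 17, Zephyr, 17, Zephyr), (15, 17, Zephyr, 21, Atlas), (15, 21, Atlas, 17, Omega), (15, 21, Atlas, 17, Zephyr), (15, 21, Atlas, 21, Atlas), (20, 30, Orion, 30, Orion), (20, 30, Orion, 35, Helix), (20, 35, Helix, 30, Orion), (20, 35, Helix, 35, Helix), (40, 31, Beta, 31, Beta)}
Filtering on qty ≠ qty2 leaves {(15, 17, Omega, 21, Atlas), (15, 17, Zephyr, 21, Atlas), (15, 21, Atlas, 17, Omega), (15, 21, Atlas, 17, Zephyr), (20, 30, Orion, 35, Helix), (20, 35, Helix, 30, Orion)}.
Keep only column(s) pname2, sid (1 duplicate(s) eliminated): {(Atlas, 15), (Helix, 20), (Omega, 15), (Orion, 20), (Zephyr, 15)}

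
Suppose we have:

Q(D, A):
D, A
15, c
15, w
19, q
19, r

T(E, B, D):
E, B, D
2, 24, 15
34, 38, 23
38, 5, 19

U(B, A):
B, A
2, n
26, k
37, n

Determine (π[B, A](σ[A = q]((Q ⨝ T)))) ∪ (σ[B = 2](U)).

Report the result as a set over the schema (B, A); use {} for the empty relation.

{(2, n), (5, q)}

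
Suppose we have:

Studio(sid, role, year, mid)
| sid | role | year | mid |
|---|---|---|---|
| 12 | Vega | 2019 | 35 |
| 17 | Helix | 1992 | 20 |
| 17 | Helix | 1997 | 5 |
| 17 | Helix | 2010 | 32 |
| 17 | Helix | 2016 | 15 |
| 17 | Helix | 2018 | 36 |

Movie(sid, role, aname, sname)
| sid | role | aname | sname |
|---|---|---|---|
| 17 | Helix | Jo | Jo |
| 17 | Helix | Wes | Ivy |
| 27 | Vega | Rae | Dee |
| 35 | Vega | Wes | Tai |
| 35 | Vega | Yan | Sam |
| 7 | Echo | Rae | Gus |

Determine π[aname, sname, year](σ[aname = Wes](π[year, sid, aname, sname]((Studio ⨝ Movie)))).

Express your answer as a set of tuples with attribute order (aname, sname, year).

{(Wes, Ivy, 1992), (Wes, Ivy, 1997), (Wes, Ivy, 2010), (Wes, Ivy, 2016), (Wes, Ivy, 2018)}

Natural join on sid, role: {(17, Helix, 1992, 20, Jo, Jo), (17, Helix, 1992, 20, Wes, Ivy), (17, Helix, 1997, 5, Jo, Jo), (17, Helix, 1997, 5, Wes, Ivy), (17, Helix, 2010, 32, Jo, Jo), (17, Helix, 2010, 32, Wes, Ivy), (17, Helix, 2016, 15, Jo, Jo), (17, Helix, 2016, 15, Wes, Ivy), (17, Helix, 2018, 36, Jo, Jo), (17, Helix, 2018, 36, Wes, Ivy)}
π_{year, sid, aname, sname} gives {(1992, 17, Jo, Jo), (1992, 17, Wes, Ivy), (1997, 17, Jo, Jo), (1997, 17, Wes, Ivy), (2010, 17, Jo, Jo), (2010, 17, Wes, Ivy), (2016, 17, Jo, Jo), (2016, 17, Wes, Ivy), (2018, 17, Jo, Jo), (2018, 17, Wes, Ivy)}.
Apply σ_{aname = Wes}; surviving tuples: {(1992, 17, Wes, Ivy), (1997, 17, Wes, Ivy), (2010, 17, Wes, Ivy), (2016, 17, Wes, Ivy), (2018, 17, Wes, Ivy)}
π_{aname, sname, year} gives {(Wes, Ivy, 1992), (Wes, Ivy, 1997), (Wes, Ivy, 2010), (Wes, Ivy, 2016), (Wes, Ivy, 2018)}.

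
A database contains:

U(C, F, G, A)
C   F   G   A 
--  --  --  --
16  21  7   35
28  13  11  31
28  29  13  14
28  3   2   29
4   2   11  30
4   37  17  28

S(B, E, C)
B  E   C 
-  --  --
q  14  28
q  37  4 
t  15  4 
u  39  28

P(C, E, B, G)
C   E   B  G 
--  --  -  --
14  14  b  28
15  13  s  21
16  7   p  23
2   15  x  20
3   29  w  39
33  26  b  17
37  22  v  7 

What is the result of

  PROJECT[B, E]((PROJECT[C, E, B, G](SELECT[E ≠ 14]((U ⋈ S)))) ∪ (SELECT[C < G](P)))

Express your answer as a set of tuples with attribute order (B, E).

{(b, 14), (p, 7), (q, 37), (s, 13), (t, 15), (u, 39), (w, 29), (x, 15)}

Natural join on C: {(28, 13, 11, 31, q, 14), (28, 13, 11, 31, u, 39), (28, 29, 13, 14, q, 14), (28, 29, 13, 14, u, 39), (28, 3, 2, 29, q, 14), (28, 3, 2, 29, u, 39), (4, 2, 11, 30, q, 37), (4, 2, 11, 30, t, 15), (4, 37, 17, 28, q, 37), (4, 37, 17, 28, t, 15)}
Apply σ_{E ≠ 14}; surviving tuples: {(28, 13, 11, 31, u, 39), (28, 29, 13, 14, u, 39), (28, 3, 2, 29, u, 39), (4, 2, 11, 30, q, 37), (4, 2, 11, 30, t, 15), (4, 37, 17, 28, q, 37), (4, 37, 17, 28, t, 15)}
π_{C, E, B, G} gives {(28, 39, u, 11), (28, 39, u, 13), (28, 39, u, 2), (4, 15, t, 11), (4, 15, t, 17), (4, 37, q, 11), (4, 37, q, 17)}.
Apply σ_{C < G}; surviving tuples: {(14, 14, b, 28), (15, 13, s, 21), (16, 7, p, 23), (2, 15, x, 20), (3, 29, w, 39)}
Taking the union: {(14, 14, b, 28), (15, 13, s, 21), (16, 7, p, 23), (2, 15, x, 20), (28, 39, u, 11), (28, 39, u, 13), (28, 39, u, 2), (3, 29, w, 39), (4, 15, t, 11), (4, 15, t, 17), (4, 37, q, 11), (4, 37, q, 17)}
π_{B, E} gives {(b, 14), (p, 7), (q, 37), (s, 13), (t, 15), (u, 39), (w, 29), (x, 15)} (4 duplicate(s) eliminated).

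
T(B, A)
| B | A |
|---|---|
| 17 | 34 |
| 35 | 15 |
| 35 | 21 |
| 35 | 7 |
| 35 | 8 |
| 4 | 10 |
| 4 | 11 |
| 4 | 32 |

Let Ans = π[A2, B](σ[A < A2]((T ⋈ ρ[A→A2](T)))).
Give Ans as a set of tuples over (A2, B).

ρ[A→A2]: schema becomes (B, A2); tuples unchanged.
T ⋈ ρ[A→A2](T) (natural join on B): {(17, 34, 34), (35, 15, 15), (35, 15, 21), (35, 15, 7), (35, 15, 8), (35, 21, 15), (35, 21, 21), (35, 21, 7), (35, 21, 8), (35, 7, 15), (35, 7, 21), (35, 7, 7), (35, 7, 8), (35, 8, 15), (35, 8, 21), (35, 8, 7), (35, 8, 8), (4, 10, 10), (4, 10, 11), (4, 10, 32), (4, 11, 10), (4, 11, 11), (4, 11, 32), (4, 32, 10), (4, 32, 11), (4, 32, 32)}
σ[A < A2]: keep tuples satisfying A < A2 → {(35, 15, 21), (35, 7, 15), (35, 7, 21), (35, 7, 8), (35, 8, 15), (35, 8, 21), (4, 10, 11), (4, 10, 32), (4, 11, 32)}
Projecting to A2, B (4 duplicate(s) eliminated): {(11, 4), (15, 35), (21, 35), (32, 4), (8, 35)}

{(11, 4), (15, 35), (21, 35), (32, 4), (8, 35)}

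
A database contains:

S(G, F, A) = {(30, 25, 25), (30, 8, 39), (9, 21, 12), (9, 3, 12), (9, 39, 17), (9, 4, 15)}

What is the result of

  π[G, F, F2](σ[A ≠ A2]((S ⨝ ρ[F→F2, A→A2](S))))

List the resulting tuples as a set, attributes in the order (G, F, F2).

{(30, 25, 8), (30, 8, 25), (9, 21, 39), (9, 21, 4), (9, 3, 39), (9, 3, 4), (9, 39, 21), (9, 39, 3), (9, 39, 4), (9, 4, 21), (9, 4, 3), (9, 4, 39)}

ρ[F→F2, A→A2]: schema becomes (G, F2, A2); tuples unchanged.
Joining S and ρ[F→F2, A→A2](S) on G yields {(30, 25, 25, 25, 25), (30, 25, 25, 8, 39), (30, 8, 39, 25, 25), (30, 8, 39, 8, 39), (9, 21, 12, 21, 12), (9, 21, 12, 3, 12), (9, 21, 12, 39, 17), (9, 21, 12, 4, 15), (9, 3, 12, 21, 12), (9, 3, 12, 3, 12), (9, 3, 12, 39, 17), (9, 3, 12, 4, 15), (9, 39, 17, 21, 12), (9, 39, 17, 3, 12), (9, 39, 17, 39, 17), (9, 39, 17, 4, 15), (9, 4, 15, 21, 12), (9, 4, 15, 3, 12), (9, 4, 15, 39, 17), (9, 4, 15, 4, 15)}.
Selection A ≠ A2: {(30, 25, 25, 8, 39), (30, 8, 39, 25, 25), (9, 21, 12, 39, 17), (9, 21, 12, 4, 15), (9, 3, 12, 39, 17), (9, 3, 12, 4, 15), (9, 39, 17, 21, 12), (9, 39, 17, 3, 12), (9, 39, 17, 4, 15), (9, 4, 15, 21, 12), (9, 4, 15, 3, 12), (9, 4, 15, 39, 17)}
π[G, F, F2]: project onto (G, F, F2) → {(30, 25, 8), (30, 8, 25), (9, 21, 39), (9, 21, 4), (9, 3, 39), (9, 3, 4), (9, 39, 21), (9, 39, 3), (9, 39, 4), (9, 4, 21), (9, 4, 3), (9, 4, 39)}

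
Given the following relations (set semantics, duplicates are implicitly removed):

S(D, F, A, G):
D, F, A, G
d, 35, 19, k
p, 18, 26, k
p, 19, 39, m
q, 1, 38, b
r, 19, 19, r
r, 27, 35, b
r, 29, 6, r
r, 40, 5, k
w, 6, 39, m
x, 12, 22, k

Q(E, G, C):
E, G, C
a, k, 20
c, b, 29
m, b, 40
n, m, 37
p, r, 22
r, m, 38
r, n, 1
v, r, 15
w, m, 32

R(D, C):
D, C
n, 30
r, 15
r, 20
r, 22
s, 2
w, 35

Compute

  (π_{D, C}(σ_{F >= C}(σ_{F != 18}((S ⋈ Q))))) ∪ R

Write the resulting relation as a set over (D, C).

{(d, 20), (n, 30), (r, 15), (r, 20), (r, 22), (s, 2), (w, 35)}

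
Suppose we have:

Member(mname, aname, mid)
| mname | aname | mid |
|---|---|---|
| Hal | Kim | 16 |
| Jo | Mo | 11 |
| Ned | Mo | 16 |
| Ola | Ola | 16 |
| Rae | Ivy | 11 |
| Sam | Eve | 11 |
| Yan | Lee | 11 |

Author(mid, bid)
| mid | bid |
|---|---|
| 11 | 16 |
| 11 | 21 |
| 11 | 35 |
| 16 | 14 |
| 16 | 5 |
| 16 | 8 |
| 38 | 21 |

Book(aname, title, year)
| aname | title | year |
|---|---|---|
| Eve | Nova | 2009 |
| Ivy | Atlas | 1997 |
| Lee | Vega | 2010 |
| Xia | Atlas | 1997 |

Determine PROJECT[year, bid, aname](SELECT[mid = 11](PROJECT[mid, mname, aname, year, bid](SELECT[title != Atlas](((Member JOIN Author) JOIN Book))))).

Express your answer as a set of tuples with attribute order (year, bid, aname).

{(2009, 16, Eve), (2009, 21, Eve), (2009, 35, Eve), (2010, 16, Lee), (2010, 21, Lee), (2010, 35, Lee)}

Natural join on mid: {(Hal, Kim, 16, 14), (Hal, Kim, 16, 5), (Hal, Kim, 16, 8), (Jo, Mo, 11, 16), (Jo, Mo, 11, 21), (Jo, Mo, 11, 35), (Ned, Mo, 16, 14), (Ned, Mo, 16, 5), (Ned, Mo, 16, 8), (Ola, Ola, 16, 14), (Ola, Ola, 16, 5), (Ola, Ola, 16, 8), (Rae, Ivy, 11, 16), (Rae, Ivy, 11, 21), (Rae, Ivy, 11, 35), (Sam, Eve, 11, 16), (Sam, Eve, 11, 21), (Sam, Eve, 11, 35), (Yan, Lee, 11, 16), (Yan, Lee, 11, 21), (Yan, Lee, 11, 35)}
Natural join on aname: {(Rae, Ivy, 11, 16, Atlas, 1997), (Rae, Ivy, 11, 21, Atlas, 1997), (Rae, Ivy, 11, 35, Atlas, 1997), (Sam, Eve, 11, 16, Nova, 2009), (Sam, Eve, 11, 21, Nova, 2009), (Sam, Eve, 11, 35, Nova, 2009), (Yan, Lee, 11, 16, Vega, 2010), (Yan, Lee, 11, 21, Vega, 2010), (Yan, Lee, 11, 35, Vega, 2010)}
Filtering on title != Atlas leaves {(Sam, Eve, 11, 16, Nova, 2009), (Sam, Eve, 11, 21, Nova, 2009), (Sam, Eve, 11, 35, Nova, 2009), (Yan, Lee, 11, 16, Vega, 2010), (Yan, Lee, 11, 21, Vega, 2010), (Yan, Lee, 11, 35, Vega, 2010)}.
π_{mid, mname, aname, year, bid} gives {(11, Sam, Eve, 2009, 16), (11, Sam, Eve, 2009, 21), (11, Sam, Eve, 2009, 35), (11, Yan, Lee, 2010, 16), (11, Yan, Lee, 2010, 21), (11, Yan, Lee, 2010, 35)}.
Filtering on mid = 11 leaves {(11, Sam, Eve, 2009, 16), (11, Sam, Eve, 2009, 21), (11, Sam, Eve, 2009, 35), (11, Yan, Lee, 2010, 16), (11, Yan, Lee, 2010, 21), (11, Yan, Lee, 2010, 35)}.
π_{year, bid, aname} gives {(2009, 16, Eve), (2009, 21, Eve), (2009, 35, Eve), (2010, 16, Lee), (2010, 21, Lee), (2010, 35, Lee)}.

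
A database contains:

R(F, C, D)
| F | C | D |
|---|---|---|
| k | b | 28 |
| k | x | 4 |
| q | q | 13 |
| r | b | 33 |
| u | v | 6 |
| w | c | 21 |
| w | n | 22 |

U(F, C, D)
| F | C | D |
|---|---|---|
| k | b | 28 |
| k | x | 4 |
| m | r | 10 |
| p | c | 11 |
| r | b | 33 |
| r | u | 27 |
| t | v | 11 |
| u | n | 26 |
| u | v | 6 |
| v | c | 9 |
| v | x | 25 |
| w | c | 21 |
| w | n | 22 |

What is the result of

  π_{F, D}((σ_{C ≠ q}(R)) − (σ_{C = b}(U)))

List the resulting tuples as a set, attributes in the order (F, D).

{(k, 4), (u, 6), (w, 21), (w, 22)}

σ[C ≠ q]: keep tuples satisfying C ≠ q → {(k, b, 28), (k, x, 4), (r, b, 33), (u, v, 6), (w, c, 21), (w, n, 22)}
σ[C = b]: keep tuples satisfying C = b → {(k, b, 28), (r, b, 33)}
Set difference of the two operands is {(k, x, 4), (u, v, 6), (w, c, 21), (w, n, 22)}.
Projecting to F, D: {(k, 4), (u, 6), (w, 21), (w, 22)}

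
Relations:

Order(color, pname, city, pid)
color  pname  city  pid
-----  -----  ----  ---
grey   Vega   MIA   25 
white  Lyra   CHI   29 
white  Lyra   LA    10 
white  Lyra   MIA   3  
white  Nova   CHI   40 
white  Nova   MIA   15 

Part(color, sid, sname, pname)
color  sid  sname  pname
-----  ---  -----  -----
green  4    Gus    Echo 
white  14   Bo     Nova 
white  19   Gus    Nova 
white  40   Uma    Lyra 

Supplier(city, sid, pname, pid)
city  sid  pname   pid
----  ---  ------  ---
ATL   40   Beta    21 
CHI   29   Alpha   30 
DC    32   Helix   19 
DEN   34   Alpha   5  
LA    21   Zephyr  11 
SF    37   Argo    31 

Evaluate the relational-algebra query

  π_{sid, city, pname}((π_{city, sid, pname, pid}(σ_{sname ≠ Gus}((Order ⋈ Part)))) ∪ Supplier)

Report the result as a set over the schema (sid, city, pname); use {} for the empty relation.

{(14, CHI, Nova), (14, MIA, Nova), (21, LA, Zephyr), (29, CHI, Alpha), (32, DC, Helix), (34, DEN, Alpha), (37, SF, Argo), (40, ATL, Beta), (40, CHI, Lyra), (40, LA, Lyra), (40, MIA, Lyra)}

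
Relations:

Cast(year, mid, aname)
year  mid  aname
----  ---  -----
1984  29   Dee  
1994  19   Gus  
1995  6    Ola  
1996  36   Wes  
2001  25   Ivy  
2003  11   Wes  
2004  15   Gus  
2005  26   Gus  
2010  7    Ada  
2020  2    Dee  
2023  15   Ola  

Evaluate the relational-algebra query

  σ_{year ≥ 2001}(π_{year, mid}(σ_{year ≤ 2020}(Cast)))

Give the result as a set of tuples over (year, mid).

Apply σ_{year ≤ 2020}; surviving tuples: {(1984, 29, Dee), (1994, 19, Gus), (1995, 6, Ola), (1996, 36, Wes), (2001, 25, Ivy), (2003, 11, Wes), (2004, 15, Gus), (2005, 26, Gus), (2010, 7, Ada), (2020, 2, Dee)}
Keep only column(s) year, mid: {(1984, 29), (1994, 19), (1995, 6), (1996, 36), (2001, 25), (2003, 11), (2004, 15), (2005, 26), (2010, 7), (2020, 2)}
Apply σ_{year ≥ 2001}; surviving tuples: {(2001, 25), (2003, 11), (2004, 15), (2005, 26), (2010, 7), (2020, 2)}

{(2001, 25), (2003, 11), (2004, 15), (2005, 26), (2010, 7), (2020, 2)}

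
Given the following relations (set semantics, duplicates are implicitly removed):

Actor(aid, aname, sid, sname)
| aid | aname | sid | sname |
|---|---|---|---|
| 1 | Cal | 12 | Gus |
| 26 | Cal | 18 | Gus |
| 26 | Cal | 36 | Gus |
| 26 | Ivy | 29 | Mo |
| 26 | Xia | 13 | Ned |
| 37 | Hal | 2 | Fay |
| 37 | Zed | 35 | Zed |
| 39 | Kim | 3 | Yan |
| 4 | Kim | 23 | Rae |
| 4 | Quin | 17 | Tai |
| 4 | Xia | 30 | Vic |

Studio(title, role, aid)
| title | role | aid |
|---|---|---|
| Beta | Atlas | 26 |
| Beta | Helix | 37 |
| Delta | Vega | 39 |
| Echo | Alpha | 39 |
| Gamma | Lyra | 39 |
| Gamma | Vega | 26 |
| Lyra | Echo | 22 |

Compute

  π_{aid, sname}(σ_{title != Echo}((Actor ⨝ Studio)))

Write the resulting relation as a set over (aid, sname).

{(26, Gus), (26, Mo), (26, Ned), (37, Fay), (37, Zed), (39, Yan)}

Joining Actor and Studio on aid yields {(26, Cal, 18, Gus, Beta, Atlas), (26, Cal, 18, Gus, Gamma, Vega), (26, Cal, 36, Gus, Beta, Atlas), (26, Cal, 36, Gus, Gamma, Vega), (26, Ivy, 29, Mo, Beta, Atlas), (26, Ivy, 29, Mo, Gamma, Vega), (26, Xia, 13, Ned, Beta, Atlas), (26, Xia, 13, Ned, Gamma, Vega), (37, Hal, 2, Fay, Beta, Helix), (37, Zed, 35, Zed, Beta, Helix), (39, Kim, 3, Yan, Delta, Vega), (39, Kim, 3, Yan, Echo, Alpha), (39, Kim, 3, Yan, Gamma, Lyra)}.
σ[title != Echo]: keep tuples satisfying title != Echo → {(26, Cal, 18, Gus, Beta, Atlas), (26, Cal, 18, Gus, Gamma, Vega), (26, Cal, 36, Gus, Beta, Atlas), (26, Cal, 36, Gus, Gamma, Vega), (26, Ivy, 29, Mo, Beta, Atlas), (26, Ivy, 29, Mo, Gamma, Vega), (26, Xia, 13, Ned, Beta, Atlas), (26, Xia, 13, Ned, Gamma, Vega), (37, Hal, 2, Fay, Beta, Helix), (37, Zed, 35, Zed, Beta, Helix), (39, Kim, 3, Yan, Delta, Vega), (39, Kim, 3, Yan, Gamma, Lyra)}
π_{aid, sname} gives {(26, Gus), (26, Mo), (26, Ned), (37, Fay), (37, Zed), (39, Yan)} (6 duplicate(s) eliminated).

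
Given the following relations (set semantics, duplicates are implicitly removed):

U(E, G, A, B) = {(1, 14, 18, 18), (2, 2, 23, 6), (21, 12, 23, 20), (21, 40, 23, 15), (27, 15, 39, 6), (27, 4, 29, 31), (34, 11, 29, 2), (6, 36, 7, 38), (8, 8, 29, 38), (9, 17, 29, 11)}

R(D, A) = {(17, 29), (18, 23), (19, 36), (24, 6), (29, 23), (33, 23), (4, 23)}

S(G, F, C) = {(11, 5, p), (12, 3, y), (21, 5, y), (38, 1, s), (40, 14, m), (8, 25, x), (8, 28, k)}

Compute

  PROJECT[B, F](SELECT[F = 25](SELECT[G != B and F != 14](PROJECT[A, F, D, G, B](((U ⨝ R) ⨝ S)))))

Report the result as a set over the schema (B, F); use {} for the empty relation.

{(38, 25)}

Natural join on A: {(2, 2, 23, 6, 18), (2, 2, 23, 6, 29), (2, 2, 23, 6, 33), (2, 2, 23, 6, 4), (21, 12, 23, 20, 18), (21, 12, 23, 20, 29), (21, 12, 23, 20, 33), (21, 12, 23, 20, 4), (21, 40, 23, 15, 18), (21, 40, 23, 15, 29), (21, 40, 23, 15, 33), (21, 40, 23, 15, 4), (27, 4, 29, 31, 17), (34, 11, 29, 2, 17), (8, 8, 29, 38, 17), (9, 17, 29, 11, 17)}
Natural join on G: {(21, 12, 23, 20, 18, 3, y), (21, 12, 23, 20, 29, 3, y), (21, 12, 23, 20, 33, 3, y), (21, 12, 23, 20, 4, 3, y), (21, 40, 23, 15, 18, 14, m), (21, 40, 23, 15, 29, 14, m), (21, 40, 23, 15, 33, 14, m), (21, 40, 23, 15, 4, 14, m), (34, 11, 29, 2, 17, 5, p), (8, 8, 29, 38, 17, 25, x), (8, 8, 29, 38, 17, 28, k)}
π[A, F, D, G, B]: project onto (A, F, D, G, B) → {(23, 14, 18, 40, 15), (23, 14, 29, 40, 15), (23, 14, 33, 40, 15), (23, 14, 4, 40, 15), (23, 3, 18, 12, 20), (23, 3, 29, 12, 20), (23, 3, 33, 12, 20), (23, 3, 4, 12, 20), (29, 25, 17, 8, 38), (29, 28, 17, 8, 38), (29, 5, 17, 11, 2)}
Apply σ_{G != B and F != 14}; surviving tuples: {(23, 3, 18, 12, 20), (23, 3, 29, 12, 20), (23, 3, 33, 12, 20), (23, 3, 4, 12, 20), (29, 25, 17, 8, 38), (29, 28, 17, 8, 38), (29, 5, 17, 11, 2)}
Apply σ_{F = 25}; surviving tuples: {(29, 25, 17, 8, 38)}
π[B, F]: project onto (B, F) → {(38, 25)}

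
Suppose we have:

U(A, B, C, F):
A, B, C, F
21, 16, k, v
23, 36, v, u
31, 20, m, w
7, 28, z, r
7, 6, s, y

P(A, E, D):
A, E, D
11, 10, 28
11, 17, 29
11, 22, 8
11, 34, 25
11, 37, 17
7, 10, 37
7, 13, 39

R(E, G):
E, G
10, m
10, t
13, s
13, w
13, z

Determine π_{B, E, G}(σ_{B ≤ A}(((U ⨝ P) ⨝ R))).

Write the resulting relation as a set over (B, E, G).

Joining U and P on A yields {(7, 28, z, r, 10, 37), (7, 28, z, r, 13, 39), (7, 6, s, y, 10, 37), (7, 6, s, y, 13, 39)}.
Joining (U ⨝ P) and R on E yields {(7, 28, z, r, 10, 37, m), (7, 28, z, r, 10, 37, t), (7, 28, z, r, 13, 39, s), (7, 28, z, r, 13, 39, w), (7, 28, z, r, 13, 39, z), (7, 6, s, y, 10, 37, m), (7, 6, s, y, 10, 37, t), (7, 6, s, y, 13, 39, s), (7, 6, s, y, 13, 39, w), (7, 6, s, y, 13, 39, z)}.
σ[B ≤ A]: keep tuples satisfying B ≤ A → {(7, 6, s, y, 10, 37, m), (7, 6, s, y, 10, 37, t), (7, 6, s, y, 13, 39, s), (7, 6, s, y, 13, 39, w), (7, 6, s, y, 13, 39, z)}
Projecting to B, E, G: {(6, 10, m), (6, 10, t), (6, 13, s), (6, 13, w), (6, 13, z)}

{(6, 10, m), (6, 10, t), (6, 13, s), (6, 13, w), (6, 13, z)}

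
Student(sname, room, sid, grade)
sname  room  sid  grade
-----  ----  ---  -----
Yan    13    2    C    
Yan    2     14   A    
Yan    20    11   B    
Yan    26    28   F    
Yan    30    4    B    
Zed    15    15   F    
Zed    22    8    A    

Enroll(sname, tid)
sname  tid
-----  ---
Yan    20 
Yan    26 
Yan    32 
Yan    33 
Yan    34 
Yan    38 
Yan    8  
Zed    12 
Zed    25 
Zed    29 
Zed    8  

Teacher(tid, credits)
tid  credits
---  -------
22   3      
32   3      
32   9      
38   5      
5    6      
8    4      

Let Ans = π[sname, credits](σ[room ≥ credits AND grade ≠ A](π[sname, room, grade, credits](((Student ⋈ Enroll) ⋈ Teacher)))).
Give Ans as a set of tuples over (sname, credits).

Natural join on sname: {(Yan, 13, 2, C, 20), (Yan, 13, 2, C, 26), (Yan, 13, 2, C, 32), (Yan, 13, 2, C, 33), (Yan, 13, 2, C, 34), (Yan, 13, 2, C, 38), (Yan, 13, 2, C, 8), (Yan, 2, 14, A, 20), (Yan, 2, 14, A, 26), (Yan, 2, 14, A, 32), (Yan, 2, 14, A, 33), (Yan, 2, 14, A, 34), (Yan, 2, 14, A, 38), (Yan, 2, 14, A, 8), (Yan, 20, 11, B, 20), (Yan, 20, 11, B, 26), (Yan, 20, 11, B, 32), (Yan, 20, 11, B, 33), (Yan, 20, 11, B, 34), (Yan, 20, 11, B, 38), (Yan, 20, 11, B, 8), (Yan, 26, 28, F, 20), (Yan, 26, 28, F, 26), (Yan, 26, 28, F, 32), (Yan, 26, 28, F, 33), (Yan, 26, 28, F, 34), (Yan, 26, 28, F, 38), (Yan, 26, 28, F, 8), (Yan, 30, 4, B, 20), (Yan, 30, 4, B, 26), (Yan, 30, 4, B, 32), (Yan, 30, 4, B, 33), (Yan, 30, 4, B, 34), (Yan, 30, 4, B, 38), (Yan, 30, 4, B, 8), (Zed, 15, 15, F, 12), (Zed, 15, 15, F, 25), (Zed, 15, 15, F, 29), (Zed, 15, 15, F, 8), (Zed, 22, 8, A, 12), (Zed, 22, 8, A, 25), (Zed, 22, 8, A, 29), (Zed, 22, 8, A, 8)}
Natural join on tid: {(Yan, 13, 2, C, 32, 3), (Yan, 13, 2, C, 32, 9), (Yan, 13, 2, C, 38, 5), (Yan, 13, 2, C, 8, 4), (Yan, 2, 14, A, 32, 3), (Yan, 2, 14, A, 32, 9), (Yan, 2, 14, A, 38, 5), (Yan, 2, 14, A, 8, 4), (Yan, 20, 11, B, 32, 3), (Yan, 20, 11, B, 32, 9), (Yan, 20, 11, B, 38, 5), (Yan, 20, 11, B, 8, 4), (Yan, 26, 28, F, 32, 3), (Yan, 26, 28, F, 32, 9), (Yan, 26, 28, F, 38, 5), (Yan, 26, 28, F, 8, 4), (Yan, 30, 4, B, 32, 3), (Yan, 30, 4, B, 32, 9), (Yan, 30, 4, B, 38, 5), (Yan, 30, 4, B, 8, 4), (Zed, 15, 15, F, 8, 4), (Zed, 22, 8, A, 8, 4)}
Keep only column(s) sname, room, grade, credits: {(Yan, 13, C, 3), (Yan, 13, C, 4), (Yan, 13, C, 5), (Yan, 13, C, 9), (Yan, 2, A, 3), (Yan, 2, A, 4), (Yan, 2, A, 5), (Yan, 2, A, 9), (Yan, 20, B, 3), (Yan, 20, B, 4), (Yan, 20, B, 5), (Yan, 20, B, 9), (Yan, 26, F, 3), (Yan, 26, F, 4), (Yan, 26, F, 5), (Yan, 26, F, 9), (Yan, 30, B, 3), (Yan, 30, B, 4), (Yan, 30, B, 5), (Yan, 30, B, 9), (Zed, 15, F, 4), (Zed, 22, A, 4)}
Filtering on room ≥ credits AND grade ≠ A leaves {(Yan, 13, C, 3), (Yan, 13, C, 4), (Yan, 13, C, 5), (Yan, 13, C, 9), (Yan, 20, B, 3), (Yan, 20, B, 4), (Yan, 20, B, 5), (Yan, 20, B, 9), (Yan, 26, F, 3), (Yan, 26, F, 4), (Yan, 26, F, 5), (Yan, 26, F, 9), (Yan, 30, B, 3), (Yan, 30, B, 4), (Yan, 30, B, 5), (Yan, 30, B, 9), (Zed, 15, F, 4)}.
Keep only column(s) sname, credits (12 duplicate(s) eliminated): {(Yan, 3), (Yan, 4), (Yan, 5), (Yan, 9), (Zed, 4)}

{(Yan, 3), (Yan, 4), (Yan, 5), (Yan, 9), (Zed, 4)}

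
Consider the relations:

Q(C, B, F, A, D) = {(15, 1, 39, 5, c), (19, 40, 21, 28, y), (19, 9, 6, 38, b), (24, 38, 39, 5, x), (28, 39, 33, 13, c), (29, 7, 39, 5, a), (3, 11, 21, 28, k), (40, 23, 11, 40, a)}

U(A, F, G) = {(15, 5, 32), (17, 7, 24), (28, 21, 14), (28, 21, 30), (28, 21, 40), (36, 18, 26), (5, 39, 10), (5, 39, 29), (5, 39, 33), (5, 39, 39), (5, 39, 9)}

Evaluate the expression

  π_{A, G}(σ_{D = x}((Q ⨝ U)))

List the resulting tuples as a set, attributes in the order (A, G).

Q ⋈ U (natural join on F, A): {(15, 1, 39, 5, c, 10), (15, 1, 39, 5, c, 29), (15, 1, 39, 5, c, 33), (15, 1, 39, 5, c, 39), (15, 1, 39, 5, c, 9), (19, 40, 21, 28, y, 14), (19, 40, 21, 28, y, 30), (19, 40, 21, 28, y, 40), (24, 38, 39, 5, x, 10), (24, 38, 39, 5, x, 29), (24, 38, 39, 5, x, 33), (24, 38, 39, 5, x, 39), (24, 38, 39, 5, x, 9), (29, 7, 39, 5, a, 10), (29, 7, 39, 5, a, 29), (29, 7, 39, 5, a, 33), (29, 7, 39, 5, a, 39), (29, 7, 39, 5, a, 9), (3, 11, 21, 28, k, 14), (3, 11, 21, 28, k, 30), (3, 11, 21, 28, k, 40)}
Filtering on D = x leaves {(24, 38, 39, 5, x, 10), (24, 38, 39, 5, x, 29), (24, 38, 39, 5, x, 33), (24, 38, 39, 5, x, 39), (24, 38, 39, 5, x, 9)}.
π[A, G]: project onto (A, G) → {(5, 10), (5, 29), (5, 33), (5, 39), (5, 9)}

{(5, 10), (5, 29), (5, 33), (5, 39), (5, 9)}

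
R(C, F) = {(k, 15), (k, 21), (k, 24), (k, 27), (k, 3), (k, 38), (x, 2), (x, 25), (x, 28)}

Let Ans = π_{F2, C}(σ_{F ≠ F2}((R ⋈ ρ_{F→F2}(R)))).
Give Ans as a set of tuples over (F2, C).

{(15, k), (2, x), (21, k), (24, k), (25, x), (27, k), (28, x), (3, k), (38, k)}

ρ[F→F2]: schema becomes (C, F2); tuples unchanged.
Joining R and ρ_{F→F2}(R) on C yields {(k, 15, 15), (k, 15, 21), (k, 15, 24), (k, 15, 27), (k, 15, 3), (k, 15, 38), (k, 21, 15), (k, 21, 21), (k, 21, 24), (k, 21, 27), (k, 21, 3), (k, 21, 38), (k, 24, 15), (k, 24, 21), (k, 24, 24), (k, 24, 27), (k, 24, 3), (k, 24, 38), (k, 27, 15), (k, 27, 21), (k, 27, 24), (k, 27, 27), (k, 27, 3), (k, 27, 38), (k, 3, 15), (k, 3, 21), (k, 3, 24), (k, 3, 27), (k, 3, 3), (k, 3, 38), (k, 38, 15), (k, 38, 21), (k, 38, 24), (k, 38, 27), (k, 38, 3), (k, 38, 38), (x, 2, 2), (x, 2, 25), (x, 2, 28), (x, 25, 2), (x, 25, 25), (x, 25, 28), (x, 28, 2), (x, 28, 25), (x, 28, 28)}.
Filtering on F ≠ F2 leaves {(k, 15, 21), (k, 15, 24), (k, 15, 27), (k, 15, 3), (k, 15, 38), (k, 21, 15), (k, 21, 24), (k, 21, 27), (k, 21, 3), (k, 21, 38), (k, 24, 15), (k, 24, 21), (k, 24, 27), (k, 24, 3), (k, 24, 38), (k, 27, 15), (k, 27, 21), (k, 27, 24), (k, 27, 3), (k, 27, 38), (k, 3, 15), (k, 3, 21), (k, 3, 24), (k, 3, 27), (k, 3, 38), (k, 38, 15), (k, 38, 21), (k, 38, 24), (k, 38, 27), (k, 38, 3), (x, 2, 25), (x, 2, 28), (x, 25, 2), (x, 25, 28), (x, 28, 2), (x, 28, 25)}.
π[F2, C]: project onto (F2, C) (27 duplicate(s) eliminated) → {(15, k), (2, x), (21, k), (24, k), (25, x), (27, k), (28, x), (3, k), (38, k)}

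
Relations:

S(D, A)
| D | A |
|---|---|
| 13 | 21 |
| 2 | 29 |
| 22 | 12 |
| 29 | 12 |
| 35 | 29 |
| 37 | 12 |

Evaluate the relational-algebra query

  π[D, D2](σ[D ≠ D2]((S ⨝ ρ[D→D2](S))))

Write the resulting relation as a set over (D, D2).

{(2, 35), (22, 29), (22, 37), (29, 22), (29, 37), (35, 2), (37, 22), (37, 29)}

ρ[D→D2]: schema becomes (D2, A); tuples unchanged.
Natural join on A: {(13, 21, 13), (2, 29, 2), (2, 29, 35), (22, 12, 22), (22, 12, 29), (22, 12, 37), (29, 12, 22), (29, 12, 29), (29, 12, 37), (35, 29, 2), (35, 29, 35), (37, 12, 22), (37, 12, 29), (37, 12, 37)}
σ[D ≠ D2]: keep tuples satisfying D ≠ D2 → {(2, 29, 35), (22, 12, 29), (22, 12, 37), (29, 12, 22), (29, 12, 37), (35, 29, 2), (37, 12, 22), (37, 12, 29)}
π_{D, D2} gives {(2, 35), (22, 29), (22, 37), (29, 22), (29, 37), (35, 2), (37, 22), (37, 29)}.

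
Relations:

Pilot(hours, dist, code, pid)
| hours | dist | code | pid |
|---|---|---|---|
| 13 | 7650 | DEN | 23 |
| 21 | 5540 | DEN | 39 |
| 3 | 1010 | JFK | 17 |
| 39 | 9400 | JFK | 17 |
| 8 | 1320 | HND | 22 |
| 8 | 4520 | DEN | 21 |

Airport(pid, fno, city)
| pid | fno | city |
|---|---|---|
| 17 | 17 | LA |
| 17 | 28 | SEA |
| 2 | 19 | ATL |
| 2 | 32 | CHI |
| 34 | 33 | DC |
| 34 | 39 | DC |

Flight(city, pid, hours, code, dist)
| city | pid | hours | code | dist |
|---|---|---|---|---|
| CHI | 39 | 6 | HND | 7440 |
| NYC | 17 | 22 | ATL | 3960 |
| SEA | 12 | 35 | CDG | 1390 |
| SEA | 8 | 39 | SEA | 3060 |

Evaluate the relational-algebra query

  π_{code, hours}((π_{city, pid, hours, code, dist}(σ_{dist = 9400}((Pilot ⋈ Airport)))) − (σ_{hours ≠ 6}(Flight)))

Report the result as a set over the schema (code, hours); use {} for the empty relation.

{(JFK, 39)}

Joining Pilot and Airport on pid yields {(3, 1010, JFK, 17, 17, LA), (3, 1010, JFK, 17, 28, SEA), (39, 9400, JFK, 17, 17, LA), (39, 9400, JFK, 17, 28, SEA)}.
σ[dist = 9400]: keep tuples satisfying dist = 9400 → {(39, 9400, JFK, 17, 17, LA), (39, 9400, JFK, 17, 28, SEA)}
π_{city, pid, hours, code, dist} gives {(LA, 17, 39, JFK, 9400), (SEA, 17, 39, JFK, 9400)}.
σ[hours ≠ 6]: keep tuples satisfying hours ≠ 6 → {(NYC, 17, 22, ATL, 3960), (SEA, 12, 35, CDG, 1390), (SEA, 8, 39, SEA, 3060)}
Set difference of the two operands is {(LA, 17, 39, JFK, 9400), (SEA, 17, 39, JFK, 9400)}.
π_{code, hours} gives {(JFK, 39)} (1 duplicate(s) eliminated).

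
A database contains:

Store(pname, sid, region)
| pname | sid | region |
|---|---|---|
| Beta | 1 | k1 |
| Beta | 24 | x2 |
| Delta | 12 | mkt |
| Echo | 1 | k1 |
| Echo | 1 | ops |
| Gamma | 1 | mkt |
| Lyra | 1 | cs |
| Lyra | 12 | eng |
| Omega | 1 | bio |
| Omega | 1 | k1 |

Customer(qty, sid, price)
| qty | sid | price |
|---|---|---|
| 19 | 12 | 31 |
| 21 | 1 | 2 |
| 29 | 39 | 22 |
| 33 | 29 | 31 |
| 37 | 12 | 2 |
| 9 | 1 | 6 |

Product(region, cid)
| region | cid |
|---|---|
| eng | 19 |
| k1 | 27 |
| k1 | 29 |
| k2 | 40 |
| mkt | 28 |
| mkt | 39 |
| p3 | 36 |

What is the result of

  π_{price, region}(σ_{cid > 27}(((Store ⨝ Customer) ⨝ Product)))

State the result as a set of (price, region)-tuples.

{(2, k1), (2, mkt), (31, mkt), (6, k1), (6, mkt)}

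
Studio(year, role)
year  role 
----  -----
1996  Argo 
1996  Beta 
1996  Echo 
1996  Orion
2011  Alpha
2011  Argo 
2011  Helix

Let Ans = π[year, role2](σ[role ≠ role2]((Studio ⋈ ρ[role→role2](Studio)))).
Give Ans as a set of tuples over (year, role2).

{(1996, Argo), (1996, Beta), (1996, Echo), (1996, Orion), (2011, Alpha), (2011, Argo), (2011, Helix)}

ρ[role→role2]: schema becomes (year, role2); tuples unchanged.
Studio ⋈ ρ[role→role2](Studio) (natural join on year): {(1996, Argo, Argo), (1996, Argo, Beta), (1996, Argo, Echo), (1996, Argo, Orion), (1996, Beta, Argo), (1996, Beta, Beta), (1996, Beta, Echo), (1996, Beta, Orion), (1996, Echo, Argo), (1996, Echo, Beta), (1996, Echo, Echo), (1996, Echo, Orion), (1996, Orion, Argo), (1996, Orion, Beta), (1996, Orion, Echo), (1996, Orion, Orion), (2011, Alpha, Alpha), (2011, Alpha, Argo), (2011, Alpha, Helix), (2011, Argo, Alpha), (2011, Argo, Argo), (2011, Argo, Helix), (2011, Helix, Alpha), (2011, Helix, Argo), (2011, Helix, Helix)}
Filtering on role ≠ role2 leaves {(1996, Argo, Beta), (1996, Argo, Echo), (1996, Argo, Orion), (1996, Beta, Argo), (1996, Beta, Echo), (1996, Beta, Orion), (1996, Echo, Argo), (1996, Echo, Beta), (1996, Echo, Orion), (1996, Orion, Argo), (1996, Orion, Beta), (1996, Orion, Echo), (2011, Alpha, Argo), (2011, Alpha, Helix), (2011, Argo, Alpha), (2011, Argo, Helix), (2011, Helix, Alpha), (2011, Helix, Argo)}.
Keep only column(s) year, role2 (11 duplicate(s) eliminated): {(1996, Argo), (1996, Beta), (1996, Echo), (1996, Orion), (2011, Alpha), (2011, Argo), (2011, Helix)}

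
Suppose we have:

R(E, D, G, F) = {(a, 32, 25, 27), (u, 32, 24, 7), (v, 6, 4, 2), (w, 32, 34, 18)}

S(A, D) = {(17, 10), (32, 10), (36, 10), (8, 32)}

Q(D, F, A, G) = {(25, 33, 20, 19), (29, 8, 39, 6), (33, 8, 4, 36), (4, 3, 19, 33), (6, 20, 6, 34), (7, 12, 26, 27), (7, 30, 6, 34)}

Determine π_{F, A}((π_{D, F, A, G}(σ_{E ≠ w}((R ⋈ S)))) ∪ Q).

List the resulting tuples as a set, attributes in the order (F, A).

{(12, 26), (20, 6), (27, 8), (3, 19), (30, 6), (33, 20), (7, 8), (8, 39), (8, 4)}

Joining R and S on D yields {(a, 32, 25, 27, 8), (u, 32, 24, 7, 8), (w, 32, 34, 18, 8)}.
Filtering on E ≠ w leaves {(a, 32, 25, 27, 8), (u, 32, 24, 7, 8)}.
π[D, F, A, G]: project onto (D, F, A, G) → {(32, 27, 8, 25), (32, 7, 8, 24)}
Set union of the two operands is {(25, 33, 20, 19), (29, 8, 39, 6), (32, 27, 8, 25), (32, 7, 8, 24), (33, 8, 4, 36), (4, 3, 19, 33), (6, 20, 6, 34), (7, 12, 26, 27), (7, 30, 6, 34)}.
π[F, A]: project onto (F, A) → {(12, 26), (20, 6), (27, 8), (3, 19), (30, 6), (33, 20), (7, 8), (8, 39), (8, 4)}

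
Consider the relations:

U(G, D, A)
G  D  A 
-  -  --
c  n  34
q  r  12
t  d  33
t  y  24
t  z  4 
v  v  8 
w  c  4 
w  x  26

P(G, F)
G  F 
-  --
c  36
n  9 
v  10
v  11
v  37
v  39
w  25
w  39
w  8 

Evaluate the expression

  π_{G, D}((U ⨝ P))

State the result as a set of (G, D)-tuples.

Natural join on G: {(c, n, 34, 36), (v, v, 8, 10), (v, v, 8, 11), (v, v, 8, 37), (v, v, 8, 39), (w, c, 4, 25), (w, c, 4, 39), (w, c, 4, 8), (w, x, 26, 25), (w, x, 26, 39), (w, x, 26, 8)}
Keep only column(s) G, D (7 duplicate(s) eliminated): {(c, n), (v, v), (w, c), (w, x)}

{(c, n), (v, v), (w, c), (w, x)}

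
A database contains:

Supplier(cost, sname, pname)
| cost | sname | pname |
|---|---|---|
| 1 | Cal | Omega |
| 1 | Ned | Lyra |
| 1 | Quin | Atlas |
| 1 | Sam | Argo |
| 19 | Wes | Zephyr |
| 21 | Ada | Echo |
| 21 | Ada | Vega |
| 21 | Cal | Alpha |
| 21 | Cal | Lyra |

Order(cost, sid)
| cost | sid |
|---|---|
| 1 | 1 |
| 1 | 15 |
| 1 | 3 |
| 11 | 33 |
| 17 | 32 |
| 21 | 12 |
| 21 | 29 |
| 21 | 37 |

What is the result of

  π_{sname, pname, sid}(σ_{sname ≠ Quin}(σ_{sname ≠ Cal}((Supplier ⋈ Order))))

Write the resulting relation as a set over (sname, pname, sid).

Supplier ⋈ Order (natural join on cost): {(1, Cal, Omega, 1), (1, Cal, Omega, 15), (1, Cal, Omega, 3), (1, Ned, Lyra, 1), (1, Ned, Lyra, 15), (1, Ned, Lyra, 3), (1, Quin, Atlas, 1), (1, Quin, Atlas, 15), (1, Quin, Atlas, 3), (1, Sam, Argo, 1), (1, Sam, Argo, 15), (1, Sam, Argo, 3), (21, Ada, Echo, 12), (21, Ada, Echo, 29), (21, Ada, Echo, 37), (21, Ada, Vega, 12), (21, Ada, Vega, 29), (21, Ada, Vega, 37), (21, Cal, Alpha, 12), (21, Cal, Alpha, 29), (21, Cal, Alpha, 37), (21, Cal, Lyra, 12), (21, Cal, Lyra, 29), (21, Cal, Lyra, 37)}
Selection sname ≠ Cal: {(1, Ned, Lyra, 1), (1, Ned, Lyra, 15), (1, Ned, Lyra, 3), (1, Quin, Atlas, 1), (1, Quin, Atlas, 15), (1, Quin, Atlas, 3), (1, Sam, Argo, 1), (1, Sam, Argo, 15), (1, Sam, Argo, 3), (21, Ada, Echo, 12), (21, Ada, Echo, 29), (21, Ada, Echo, 37), (21, Ada, Vega, 12), (21, Ada, Vega, 29), (21, Ada, Vega, 37)}
Selection sname ≠ Quin: {(1, Ned, Lyra, 1), (1, Ned, Lyra, 15), (1, Ned, Lyra, 3), (1, Sam, Argo, 1), (1, Sam, Argo, 15), (1, Sam, Argo, 3), (21, Ada, Echo, 12), (21, Ada, Echo, 29), (21, Ada, Echo, 37), (21, Ada, Vega, 12), (21, Ada, Vega, 29), (21, Ada, Vega, 37)}
π_{sname, pname, sid} gives {(Ada, Echo, 12), (Ada, Echo, 29), (Ada, Echo, 37), (Ada, Vega, 12), (Ada, Vega, 29), (Ada, Vega, 37), (Ned, Lyra, 1), (Ned, Lyra, 15), (Ned, Lyra, 3), (Sam, Argo, 1), (Sam, Argo, 15), (Sam, Argo, 3)}.

{(Ada, Echo, 12), (Ada, Echo, 29), (Ada, Echo, 37), (Ada, Vega, 12), (Ada, Vega, 29), (Ada, Vega, 37), (Ned, Lyra, 1), (Ned, Lyra, 15), (Ned, Lyra, 3), (Sam, Argo, 1), (Sam, Argo, 15), (Sam, Argo, 3)}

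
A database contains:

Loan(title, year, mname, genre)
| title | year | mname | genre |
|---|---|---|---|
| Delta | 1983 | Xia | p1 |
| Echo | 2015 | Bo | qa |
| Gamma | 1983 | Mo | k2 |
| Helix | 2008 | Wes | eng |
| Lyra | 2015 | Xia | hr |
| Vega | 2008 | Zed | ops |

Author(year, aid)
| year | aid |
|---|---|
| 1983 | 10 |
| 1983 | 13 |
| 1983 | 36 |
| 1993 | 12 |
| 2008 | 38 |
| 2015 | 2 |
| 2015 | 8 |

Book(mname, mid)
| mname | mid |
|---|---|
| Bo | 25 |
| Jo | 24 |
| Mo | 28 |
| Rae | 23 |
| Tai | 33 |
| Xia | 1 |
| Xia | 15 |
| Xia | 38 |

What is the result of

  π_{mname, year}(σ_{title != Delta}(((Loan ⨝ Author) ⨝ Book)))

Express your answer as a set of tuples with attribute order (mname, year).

{(Bo, 2015), (Mo, 1983), (Xia, 2015)}

Natural join on year: {(Delta, 1983, Xia, p1, 10), (Delta, 1983, Xia, p1, 13), (Delta, 1983, Xia, p1, 36), (Echo, 2015, Bo, qa, 2), (Echo, 2015, Bo, qa, 8), (Gamma, 1983, Mo, k2, 10), (Gamma, 1983, Mo, k2, 13), (Gamma, 1983, Mo, k2, 36), (Helix, 2008, Wes, eng, 38), (Lyra, 2015, Xia, hr, 2), (Lyra, 2015, Xia, hr, 8), (Vega, 2008, Zed, ops, 38)}
Natural join on mname: {(Delta, 1983, Xia, p1, 10, 1), (Delta, 1983, Xia, p1, 10, 15), (Delta, 1983, Xia, p1, 10, 38), (Delta, 1983, Xia, p1, 13, 1), (Delta, 1983, Xia, p1, 13, 15), (Delta, 1983, Xia, p1, 13, 38), (Delta, 1983, Xia, p1, 36, 1), (Delta, 1983, Xia, p1, 36, 15), (Delta, 1983, Xia, p1, 36, 38), (Echo, 2015, Bo, qa, 2, 25), (Echo, 2015, Bo, qa, 8, 25), (Gamma, 1983, Mo, k2, 10, 28), (Gamma, 1983, Mo, k2, 13, 28), (Gamma, 1983, Mo, k2, 36, 28), (Lyra, 2015, Xia, hr, 2, 1), (Lyra, 2015, Xia, hr, 2, 15), (Lyra, 2015, Xia, hr, 2, 38), (Lyra, 2015, Xia, hr, 8, 1), (Lyra, 2015, Xia, hr, 8, 15), (Lyra, 2015, Xia, hr, 8, 38)}
Filtering on title != Delta leaves {(Echo, 2015, Bo, qa, 2, 25), (Echo, 2015, Bo, qa, 8, 25), (Gamma, 1983, Mo, k2, 10, 28), (Gamma, 1983, Mo, k2, 13, 28), (Gamma, 1983, Mo, k2, 36, 28), (Lyra, 2015, Xia, hr, 2, 1), (Lyra, 2015, Xia, hr, 2, 15), (Lyra, 2015, Xia, hr, 2, 38), (Lyra, 2015, Xia, hr, 8, 1), (Lyra, 2015, Xia, hr, 8, 15), (Lyra, 2015, Xia, hr, 8, 38)}.
Keep only column(s) mname, year (8 duplicate(s) eliminated): {(Bo, 2015), (Mo, 1983), (Xia, 2015)}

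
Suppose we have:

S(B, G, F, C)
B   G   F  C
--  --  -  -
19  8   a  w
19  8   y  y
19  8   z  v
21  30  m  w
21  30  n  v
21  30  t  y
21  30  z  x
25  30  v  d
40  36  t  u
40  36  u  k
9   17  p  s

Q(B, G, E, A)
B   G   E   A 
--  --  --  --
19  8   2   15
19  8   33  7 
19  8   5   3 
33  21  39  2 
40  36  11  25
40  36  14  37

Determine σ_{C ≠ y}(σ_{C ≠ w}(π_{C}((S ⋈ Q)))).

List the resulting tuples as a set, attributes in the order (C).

Natural join on B, G: {(19, 8, a, w, 2, 15), (19, 8, a, w, 33, 7), (19, 8, a, w, 5, 3), (19, 8, y, y, 2, 15), (19, 8, y, y, 33, 7), (19, 8, y, y, 5, 3), (19, 8, z, v, 2, 15), (19, 8, z, v, 33, 7), (19, 8, z, v, 5, 3), (40, 36, t, u, 11, 25), (40, 36, t, u, 14, 37), (40, 36, u, k, 11, 25), (40, 36, u, k, 14, 37)}
π_{C} gives {k, u, v, w, y} (8 duplicate(s) eliminated).
Apply σ_{C ≠ w}; surviving tuples: {k, u, v, y}
Apply σ_{C ≠ y}; surviving tuples: {k, u, v}

{k, u, v}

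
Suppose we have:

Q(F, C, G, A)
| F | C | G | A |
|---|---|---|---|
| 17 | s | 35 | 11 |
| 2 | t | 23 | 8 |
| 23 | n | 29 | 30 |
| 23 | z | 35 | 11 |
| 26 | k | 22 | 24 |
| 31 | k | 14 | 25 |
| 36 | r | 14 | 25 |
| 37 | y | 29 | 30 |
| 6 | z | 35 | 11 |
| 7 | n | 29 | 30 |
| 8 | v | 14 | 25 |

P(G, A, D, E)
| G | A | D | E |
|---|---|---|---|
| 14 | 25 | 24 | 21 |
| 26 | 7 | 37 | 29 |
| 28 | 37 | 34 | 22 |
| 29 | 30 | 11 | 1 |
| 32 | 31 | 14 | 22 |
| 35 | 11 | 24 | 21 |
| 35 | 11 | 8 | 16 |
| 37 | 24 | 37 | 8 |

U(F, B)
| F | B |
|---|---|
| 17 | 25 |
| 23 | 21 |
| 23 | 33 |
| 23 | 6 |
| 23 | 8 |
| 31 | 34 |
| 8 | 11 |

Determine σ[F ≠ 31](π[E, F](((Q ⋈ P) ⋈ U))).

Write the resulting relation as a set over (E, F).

Natural join on G, A: {(17, s, 35, 11, 24, 21), (17, s, 35, 11, 8, 16), (23, n, 29, 30, 11, 1), (23, z, 35, 11, 24, 21), (23, z, 35, 11, 8, 16), (31, k, 14, 25, 24, 21), (36, r, 14, 25, 24, 21), (37, y, 29, 30, 11, 1), (6, z, 35, 11, 24, 21), (6, z, 35, 11, 8, 16), (7, n, 29, 30, 11, 1), (8, v, 14, 25, 24, 21)}
Natural join on F: {(17, s, 35, 11, 24, 21, 25), (17, s, 35, 11, 8, 16, 25), (23, n, 29, 30, 11, 1, 21), (23, n, 29, 30, 11, 1, 33), (23, n, 29, 30, 11, 1, 6), (23, n, 29, 30, 11, 1, 8), (23, z, 35, 11, 24, 21, 21), (23, z, 35, 11, 24, 21, 33), (23, z, 35, 11, 24, 21, 6), (23, z, 35, 11, 24, 21, 8), (23, z, 35, 11, 8, 16, 21), (23, z, 35, 11, 8, 16, 33), (23, z, 35, 11, 8, 16, 6), (23, z, 35, 11, 8, 16, 8), (31, k, 14, 25, 24, 21, 34), (8, v, 14, 25, 24, 21, 11)}
π[E, F]: project onto (E, F) (9 duplicate(s) eliminated) → {(1, 23), (16, 17), (16, 23), (21, 17), (21, 23), (21, 31), (21, 8)}
Apply σ_{F ≠ 31}; surviving tuples: {(1, 23), (16, 17), (16, 23), (21, 17), (21, 23), (21, 8)}

{(1, 23), (16, 17), (16, 23), (21, 17), (21, 23), (21, 8)}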